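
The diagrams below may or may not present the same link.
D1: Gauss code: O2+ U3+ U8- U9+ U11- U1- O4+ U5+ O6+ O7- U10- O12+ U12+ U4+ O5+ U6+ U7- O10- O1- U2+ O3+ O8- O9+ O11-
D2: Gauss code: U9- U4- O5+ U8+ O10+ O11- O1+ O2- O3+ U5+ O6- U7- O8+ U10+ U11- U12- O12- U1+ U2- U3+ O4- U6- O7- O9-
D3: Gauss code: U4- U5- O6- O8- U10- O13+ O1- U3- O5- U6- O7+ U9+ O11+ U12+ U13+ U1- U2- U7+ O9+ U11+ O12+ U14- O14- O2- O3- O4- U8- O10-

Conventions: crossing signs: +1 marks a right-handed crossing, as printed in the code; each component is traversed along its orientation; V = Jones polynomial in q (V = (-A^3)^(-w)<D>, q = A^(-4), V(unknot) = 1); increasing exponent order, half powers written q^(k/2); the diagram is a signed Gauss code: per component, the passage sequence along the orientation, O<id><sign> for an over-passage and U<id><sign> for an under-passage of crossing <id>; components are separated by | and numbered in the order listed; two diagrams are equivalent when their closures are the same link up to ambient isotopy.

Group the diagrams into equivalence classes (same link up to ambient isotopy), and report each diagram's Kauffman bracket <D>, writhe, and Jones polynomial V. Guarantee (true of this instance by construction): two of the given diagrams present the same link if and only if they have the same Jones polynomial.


equivalence classes: {D1} | {D2} | {D3}
D1 (bracket A^6; 12 crossings at w = +2): V = 1
D2 (bracket -A^-18 + 2A^-14 - 2A^-10 + 3A^-6 - 2A^-2 + 2A^2 - A^6; 12 crossings at w = -2): V = -q^-3 + 2q^-2 - 2q^-1 + 3 - 2q + 2q^2 - q^3
D3 (bracket -A^-20 + A^-16 - A^-12 + 3A^-8 - 2A^-4 + 3 - 2A^4 + A^8 - A^12; 14 crossings at w = -4): V = -q^-6 + q^-5 - 2q^-4 + 3q^-3 - 2q^-2 + 3q^-1 - 1 + q - q^2
key observation: 3 classes among 3 diagrams; unequal V(q) rules out equality


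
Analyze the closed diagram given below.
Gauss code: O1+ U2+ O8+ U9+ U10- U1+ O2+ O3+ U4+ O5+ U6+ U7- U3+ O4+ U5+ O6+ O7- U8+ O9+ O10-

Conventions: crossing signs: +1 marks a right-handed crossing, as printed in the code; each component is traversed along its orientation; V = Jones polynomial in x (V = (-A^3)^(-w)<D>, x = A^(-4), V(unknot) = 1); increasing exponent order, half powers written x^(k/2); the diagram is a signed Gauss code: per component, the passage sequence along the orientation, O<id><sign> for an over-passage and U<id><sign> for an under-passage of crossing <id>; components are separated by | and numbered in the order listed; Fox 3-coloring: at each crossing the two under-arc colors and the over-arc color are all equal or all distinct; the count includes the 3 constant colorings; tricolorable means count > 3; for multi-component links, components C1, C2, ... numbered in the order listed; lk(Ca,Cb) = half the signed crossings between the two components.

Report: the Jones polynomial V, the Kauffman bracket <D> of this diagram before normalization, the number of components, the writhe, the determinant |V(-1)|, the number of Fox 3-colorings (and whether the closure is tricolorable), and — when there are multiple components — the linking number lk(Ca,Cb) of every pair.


Jones polynomial: V(x) = x^2 + 2x^4 - 2x^5 + x^6 - 2x^7 + x^8
<D> = A^-14 - 2A^-10 + A^-6 - 2A^-2 + 2A^2 + A^10; writhe +6
components 1, writhe +6 (10 crossings)
3-colorings: 27 of 3^10, det 9 — tricolorable
note: |V(-1)| = 9: so tricolorable, since 3 divides 9


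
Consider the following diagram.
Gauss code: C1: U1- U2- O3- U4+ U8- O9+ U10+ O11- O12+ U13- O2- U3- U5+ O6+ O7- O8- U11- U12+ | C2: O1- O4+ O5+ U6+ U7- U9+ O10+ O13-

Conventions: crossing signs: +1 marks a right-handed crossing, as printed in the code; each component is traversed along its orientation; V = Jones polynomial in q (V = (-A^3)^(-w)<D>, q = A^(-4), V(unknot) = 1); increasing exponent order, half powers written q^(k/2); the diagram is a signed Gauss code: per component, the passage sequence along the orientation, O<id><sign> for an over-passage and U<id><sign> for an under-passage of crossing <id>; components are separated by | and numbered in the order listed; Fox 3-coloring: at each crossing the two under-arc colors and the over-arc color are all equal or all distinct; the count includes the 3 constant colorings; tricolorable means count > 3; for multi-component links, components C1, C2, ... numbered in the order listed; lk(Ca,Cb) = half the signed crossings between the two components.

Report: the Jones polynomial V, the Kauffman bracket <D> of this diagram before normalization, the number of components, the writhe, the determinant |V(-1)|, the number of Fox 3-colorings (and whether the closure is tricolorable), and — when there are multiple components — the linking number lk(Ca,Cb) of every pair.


Jones polynomial: V(q) = q^(-7/2) - q^(-5/2) + q^(-3/2) - 2q^(-1/2) - q^(3/2)
<D> = A^-9 + 2A^-1 - A^3 + A^7 - A^11; writhe -1
components 2, writhe -1 (13 crossings)
linking number lk(C1,C2) = +1
3-colorings: 9 of 3^13, det 6 — tricolorable
note: the span of V is 5, within the link bound 13 + 2 - 1


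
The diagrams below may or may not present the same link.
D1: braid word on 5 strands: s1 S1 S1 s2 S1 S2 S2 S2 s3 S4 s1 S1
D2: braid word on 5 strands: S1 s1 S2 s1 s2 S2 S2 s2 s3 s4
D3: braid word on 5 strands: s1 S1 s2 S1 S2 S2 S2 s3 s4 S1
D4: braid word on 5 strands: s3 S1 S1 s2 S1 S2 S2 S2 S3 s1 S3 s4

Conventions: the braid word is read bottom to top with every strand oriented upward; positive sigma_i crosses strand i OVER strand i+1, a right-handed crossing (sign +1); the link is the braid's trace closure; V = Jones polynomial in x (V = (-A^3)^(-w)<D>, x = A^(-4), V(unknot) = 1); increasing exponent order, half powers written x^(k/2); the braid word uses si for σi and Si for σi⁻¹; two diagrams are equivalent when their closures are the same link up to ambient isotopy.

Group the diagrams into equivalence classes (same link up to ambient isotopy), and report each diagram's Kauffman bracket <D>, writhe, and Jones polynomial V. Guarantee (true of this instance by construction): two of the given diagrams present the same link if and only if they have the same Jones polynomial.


grouping into links: {D1, D3, D4} | {D2}
V(D1) = -x^-6 + x^-5 - x^-4 + 2x^-3 - x^-2 + x^-1  (w -4, c 12, <D> = A^-8 - A^-4 + 2 - A^4 + A^8 - A^12)
D2 (bracket A^6; 10 crossings at w = +2): V = 1
V(D3) = -x^-6 + x^-5 - x^-4 + 2x^-3 - x^-2 + x^-1  [10 crossings, <D> = A^-2 - A^2 + 2A^6 - A^10 + A^14 - A^18, w = -2]
V(D4) = -x^-6 + x^-5 - x^-4 + 2x^-3 - x^-2 + x^-1  [12 crossings, <D> = A^-8 - A^-4 + 2 - A^4 + A^8 - A^12, w = -4]
why: comparing 4 Jones polynomials yields 2 groups


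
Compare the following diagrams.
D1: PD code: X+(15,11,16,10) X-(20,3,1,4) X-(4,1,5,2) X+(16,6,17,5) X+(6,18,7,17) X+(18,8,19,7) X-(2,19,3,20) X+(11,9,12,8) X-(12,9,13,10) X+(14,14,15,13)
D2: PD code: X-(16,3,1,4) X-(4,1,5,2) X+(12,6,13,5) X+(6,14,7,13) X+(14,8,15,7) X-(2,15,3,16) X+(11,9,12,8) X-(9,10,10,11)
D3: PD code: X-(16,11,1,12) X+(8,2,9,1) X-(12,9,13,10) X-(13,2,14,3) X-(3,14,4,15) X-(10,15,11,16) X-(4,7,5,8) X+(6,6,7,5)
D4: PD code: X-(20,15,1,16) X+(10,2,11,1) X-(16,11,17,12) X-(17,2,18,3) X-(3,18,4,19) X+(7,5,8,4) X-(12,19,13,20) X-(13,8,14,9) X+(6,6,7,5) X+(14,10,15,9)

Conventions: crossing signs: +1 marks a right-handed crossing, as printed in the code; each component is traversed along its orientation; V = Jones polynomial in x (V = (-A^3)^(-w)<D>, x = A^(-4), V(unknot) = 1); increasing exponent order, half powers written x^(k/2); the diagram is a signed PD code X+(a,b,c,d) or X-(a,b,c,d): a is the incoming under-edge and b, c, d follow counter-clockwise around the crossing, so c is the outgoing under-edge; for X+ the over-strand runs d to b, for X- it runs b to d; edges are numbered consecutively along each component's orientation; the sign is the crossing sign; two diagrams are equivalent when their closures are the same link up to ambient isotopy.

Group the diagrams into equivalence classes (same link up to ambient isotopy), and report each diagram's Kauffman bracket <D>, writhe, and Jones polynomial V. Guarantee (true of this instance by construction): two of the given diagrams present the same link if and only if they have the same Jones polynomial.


equivalence classes: {D1, D2} | {D3, D4}
D1 (bracket -A^-6 + A^-2 - A^2 + 3A^6 - A^10 + A^14 - A^18; 10 crossings at w = +2): V = -x^-3 + x^-2 - x^-1 + 3 - x + x^2 - x^3
D2 (bracket -A^-12 + A^-8 - A^-4 + 3 - A^4 + A^8 - A^12; 8 crossings at w = 0): V = -x^-3 + x^-2 - x^-1 + 3 - x + x^2 - x^3
V(D3) = -x^-6 + x^-5 - x^-4 + 2x^-3 - x^-2 + x^-1  [8 crossings, <D> = A^-8 - A^-4 + 2 - A^4 + A^8 - A^12, w = -4]
V(D4) = -x^-6 + x^-5 - x^-4 + 2x^-3 - x^-2 + x^-1  [10 crossings, <D> = A^-2 - A^2 + 2A^6 - A^10 + A^14 - A^18, w = -2]
key observation: comparing 4 Jones polynomials yields 2 groups


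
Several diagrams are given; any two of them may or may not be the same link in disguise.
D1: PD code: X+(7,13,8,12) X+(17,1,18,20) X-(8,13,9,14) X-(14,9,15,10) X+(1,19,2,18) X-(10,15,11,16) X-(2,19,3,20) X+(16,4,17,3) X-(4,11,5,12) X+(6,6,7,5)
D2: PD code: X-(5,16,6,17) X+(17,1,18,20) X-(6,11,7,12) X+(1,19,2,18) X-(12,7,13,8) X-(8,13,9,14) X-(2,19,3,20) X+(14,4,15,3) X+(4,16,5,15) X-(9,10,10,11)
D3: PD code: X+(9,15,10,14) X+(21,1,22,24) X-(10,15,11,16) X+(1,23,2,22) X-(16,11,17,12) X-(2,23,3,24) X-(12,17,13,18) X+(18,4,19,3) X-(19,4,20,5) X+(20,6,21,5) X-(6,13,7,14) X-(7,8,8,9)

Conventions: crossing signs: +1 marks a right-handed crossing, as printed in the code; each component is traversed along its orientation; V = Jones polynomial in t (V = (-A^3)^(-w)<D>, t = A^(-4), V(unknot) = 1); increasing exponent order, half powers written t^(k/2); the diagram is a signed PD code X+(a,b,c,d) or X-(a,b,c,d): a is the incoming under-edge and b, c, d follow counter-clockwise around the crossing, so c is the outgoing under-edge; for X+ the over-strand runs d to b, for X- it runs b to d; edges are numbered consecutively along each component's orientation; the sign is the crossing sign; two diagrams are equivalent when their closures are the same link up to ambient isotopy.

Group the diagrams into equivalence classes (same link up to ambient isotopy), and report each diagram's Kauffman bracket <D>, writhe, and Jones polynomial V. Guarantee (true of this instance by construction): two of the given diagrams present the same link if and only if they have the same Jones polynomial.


grouping into links: {D1, D2, D3}
V(D1) = -t^-4 + t^-3 + t^-1  (w 0, c 10, <D> = A^4 + A^12 - A^16)
V(D2) = -t^-4 + t^-3 + t^-1  [10 crossings, <D> = A^-2 + A^6 - A^10, w = -2]
V(D3) = -t^-4 + t^-3 + t^-1  (w -2, c 12, <D> = A^-2 + A^6 - A^10)
key observation: one V(t) for all 3 diagrams — one class (guaranteed)


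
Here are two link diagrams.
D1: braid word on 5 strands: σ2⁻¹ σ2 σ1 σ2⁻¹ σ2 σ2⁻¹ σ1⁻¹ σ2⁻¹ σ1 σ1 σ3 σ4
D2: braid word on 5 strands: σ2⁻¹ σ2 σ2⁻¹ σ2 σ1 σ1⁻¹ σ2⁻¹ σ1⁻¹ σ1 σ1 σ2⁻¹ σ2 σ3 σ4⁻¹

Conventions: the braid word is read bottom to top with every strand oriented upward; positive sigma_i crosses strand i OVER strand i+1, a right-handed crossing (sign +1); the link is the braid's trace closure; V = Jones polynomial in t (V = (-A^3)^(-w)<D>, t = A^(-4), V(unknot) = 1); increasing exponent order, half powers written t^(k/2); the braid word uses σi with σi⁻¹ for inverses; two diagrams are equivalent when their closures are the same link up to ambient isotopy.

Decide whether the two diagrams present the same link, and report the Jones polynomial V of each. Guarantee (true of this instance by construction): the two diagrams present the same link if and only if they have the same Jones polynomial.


equivalent: yes
D1 (bracket A^6; 12 crossings at w = +2): V = 1
V(D2) = 1  (w 0, c 14, <D> = 1)
key observation: D2 (14 crossings) and D1 (12) are Markov-related braid presentations


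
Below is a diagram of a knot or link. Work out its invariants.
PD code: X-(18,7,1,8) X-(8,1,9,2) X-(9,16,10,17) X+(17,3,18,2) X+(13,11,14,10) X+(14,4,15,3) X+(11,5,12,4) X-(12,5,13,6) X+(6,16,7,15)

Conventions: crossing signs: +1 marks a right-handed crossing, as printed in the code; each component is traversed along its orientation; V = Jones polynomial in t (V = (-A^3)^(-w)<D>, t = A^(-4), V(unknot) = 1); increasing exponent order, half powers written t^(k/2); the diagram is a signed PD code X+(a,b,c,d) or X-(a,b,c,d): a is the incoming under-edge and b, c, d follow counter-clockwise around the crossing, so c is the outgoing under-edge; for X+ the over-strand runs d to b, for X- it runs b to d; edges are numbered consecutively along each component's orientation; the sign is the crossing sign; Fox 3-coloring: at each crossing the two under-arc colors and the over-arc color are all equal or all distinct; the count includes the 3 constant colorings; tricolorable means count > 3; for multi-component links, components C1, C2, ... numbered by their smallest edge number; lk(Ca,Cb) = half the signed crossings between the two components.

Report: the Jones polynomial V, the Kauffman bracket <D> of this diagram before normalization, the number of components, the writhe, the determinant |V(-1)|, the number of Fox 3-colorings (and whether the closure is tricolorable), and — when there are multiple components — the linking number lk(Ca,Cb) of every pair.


Jones polynomial: V(t) = t^-2 - t^-1 + 1 - t + t^2
<D> = -A^-5 + A^-1 - A^3 + A^7 - A^11; writhe +1
components 1, writhe +1 (9 crossings)
3-colorings: 3 of 3^9, det 5 — not tricolorable
note: w = +1 (over 9 crossings) is diagram-only; (-A^3)^(-1) removes it from V


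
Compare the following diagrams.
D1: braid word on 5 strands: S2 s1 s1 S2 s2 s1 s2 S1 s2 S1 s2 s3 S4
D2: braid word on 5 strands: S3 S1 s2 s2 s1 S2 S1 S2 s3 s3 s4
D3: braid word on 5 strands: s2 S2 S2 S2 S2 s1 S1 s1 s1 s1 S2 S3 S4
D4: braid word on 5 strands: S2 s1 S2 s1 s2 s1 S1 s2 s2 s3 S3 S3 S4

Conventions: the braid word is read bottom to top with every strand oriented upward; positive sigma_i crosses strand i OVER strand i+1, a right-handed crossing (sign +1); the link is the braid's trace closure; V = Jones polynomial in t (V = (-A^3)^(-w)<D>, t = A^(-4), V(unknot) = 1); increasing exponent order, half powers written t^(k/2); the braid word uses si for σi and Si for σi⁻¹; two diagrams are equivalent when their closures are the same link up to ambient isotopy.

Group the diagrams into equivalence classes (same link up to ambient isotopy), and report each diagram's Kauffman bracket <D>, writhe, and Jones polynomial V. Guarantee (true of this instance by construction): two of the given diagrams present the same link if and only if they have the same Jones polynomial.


grouping into links: {D1, D4} | {D2} | {D3}
V(D1) = -t^(1/2) + t^(3/2) - t^(5/2) - t^(9/2)  (w +3, c 13, <D> = A^-9 + A^-1 - A^3 + A^7)
V(D2) = -t^(-5/2) - t^(-1/2)  (w +1, c 11, <D> = A^5 + A^13)
V(D3) = -t^(-9/2) + t^(-7/2) - 2t^(-5/2) + 2t^(-3/2) - 3t^(-1/2) + t^(1/2) - t^(3/2) + t^(5/2)  [13 crossings, <D> = -A^-19 + A^-15 - A^-11 + 3A^-7 - 2A^-3 + 2A - A^5 + A^9, w = -3]
V(D4) = -t^(1/2) + t^(3/2) - t^(5/2) - t^(9/2)  [13 crossings, <D> = A^-15 + A^-7 - A^-3 + A, w = +1]
why: 3 classes among 4 diagrams; unequal V(t) rules out equality


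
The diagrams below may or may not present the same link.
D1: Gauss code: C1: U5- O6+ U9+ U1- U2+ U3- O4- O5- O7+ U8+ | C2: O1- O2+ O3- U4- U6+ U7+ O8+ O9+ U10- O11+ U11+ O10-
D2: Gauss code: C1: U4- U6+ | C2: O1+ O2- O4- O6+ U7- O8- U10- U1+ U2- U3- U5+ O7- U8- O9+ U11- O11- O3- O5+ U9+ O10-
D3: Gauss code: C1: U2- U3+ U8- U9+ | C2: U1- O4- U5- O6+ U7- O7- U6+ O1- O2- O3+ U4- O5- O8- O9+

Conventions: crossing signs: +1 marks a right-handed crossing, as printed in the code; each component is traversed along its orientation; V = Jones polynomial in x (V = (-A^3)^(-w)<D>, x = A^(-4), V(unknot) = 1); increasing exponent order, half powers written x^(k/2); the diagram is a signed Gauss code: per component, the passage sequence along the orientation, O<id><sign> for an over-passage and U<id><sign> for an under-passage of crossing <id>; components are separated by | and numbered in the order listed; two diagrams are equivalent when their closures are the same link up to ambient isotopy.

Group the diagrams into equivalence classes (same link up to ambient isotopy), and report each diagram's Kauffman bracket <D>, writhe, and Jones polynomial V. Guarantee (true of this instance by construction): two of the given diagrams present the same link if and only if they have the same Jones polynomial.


equivalence classes: {D1} | {D2, D3}
D1 (bracket A^-7 + A; 11 crossings at w = +1): V = -x^(1/2) - x^(5/2)
V(D2) = x^(-9/2) - x^(-5/2) - x^(-3/2) - x^(-1/2)  (w -3, c 11, <D> = A^-7 + A^-3 + A - A^9)
D3 (bracket A^-7 + A^-3 + A - A^9; 9 crossings at w = -3): V = x^(-9/2) - x^(-5/2) - x^(-3/2) - x^(-1/2)
key observation: 2 classes among 3 diagrams; unequal V(x) rules out equality


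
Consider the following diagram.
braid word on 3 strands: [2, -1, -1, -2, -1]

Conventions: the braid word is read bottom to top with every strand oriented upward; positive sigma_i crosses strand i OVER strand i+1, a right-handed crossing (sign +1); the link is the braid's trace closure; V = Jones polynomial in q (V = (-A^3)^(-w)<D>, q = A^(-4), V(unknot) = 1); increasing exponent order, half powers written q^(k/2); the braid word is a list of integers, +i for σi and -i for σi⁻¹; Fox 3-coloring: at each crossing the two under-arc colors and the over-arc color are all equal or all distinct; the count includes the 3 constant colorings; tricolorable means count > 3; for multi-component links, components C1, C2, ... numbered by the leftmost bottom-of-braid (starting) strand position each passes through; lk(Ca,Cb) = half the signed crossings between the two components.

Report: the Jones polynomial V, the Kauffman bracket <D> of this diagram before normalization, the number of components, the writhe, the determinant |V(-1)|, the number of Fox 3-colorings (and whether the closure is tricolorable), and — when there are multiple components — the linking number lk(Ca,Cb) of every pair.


Jones polynomial: V(q) = -q^(-5/2) - q^(-1/2)
<D> = A^-7 + A; writhe -3
components 2, writhe -3 (5 crossings)
linking number lk(C1,C2) = -1
3-colorings: 3 of 3^5, det 2 — not tricolorable
note: |V(-1)| = 2: so not tricolorable, since 3 does not divide 2


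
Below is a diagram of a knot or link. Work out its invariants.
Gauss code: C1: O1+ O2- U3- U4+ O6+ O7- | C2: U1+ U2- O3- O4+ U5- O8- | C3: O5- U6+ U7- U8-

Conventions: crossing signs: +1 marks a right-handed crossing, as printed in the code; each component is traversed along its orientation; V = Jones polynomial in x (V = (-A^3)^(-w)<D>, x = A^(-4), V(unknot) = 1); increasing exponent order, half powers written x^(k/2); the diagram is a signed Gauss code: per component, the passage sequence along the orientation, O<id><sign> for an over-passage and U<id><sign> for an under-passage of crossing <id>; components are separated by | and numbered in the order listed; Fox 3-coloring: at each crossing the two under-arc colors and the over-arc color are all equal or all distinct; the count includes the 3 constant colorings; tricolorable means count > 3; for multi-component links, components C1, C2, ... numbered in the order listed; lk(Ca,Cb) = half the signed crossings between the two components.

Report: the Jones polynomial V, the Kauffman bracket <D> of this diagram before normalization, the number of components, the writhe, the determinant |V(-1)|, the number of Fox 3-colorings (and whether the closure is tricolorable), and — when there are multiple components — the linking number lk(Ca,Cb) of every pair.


V = x^-3 + x^-2 + x^-1 + 1
<D> = A^-6 + A^-2 + A^2 + A^6 (w = -2)
3 components over 8 crossings, w = -2
lk(C1,C2): 0
lk(C1,C3) = 0
linking number lk(C2,C3) = -1
9 Fox colorings among 3^8, |V(-1)| = 0: tricolorable
why: w = -2 shifts under R1 moves; the (-A^3)^(2) factor cancels that in V


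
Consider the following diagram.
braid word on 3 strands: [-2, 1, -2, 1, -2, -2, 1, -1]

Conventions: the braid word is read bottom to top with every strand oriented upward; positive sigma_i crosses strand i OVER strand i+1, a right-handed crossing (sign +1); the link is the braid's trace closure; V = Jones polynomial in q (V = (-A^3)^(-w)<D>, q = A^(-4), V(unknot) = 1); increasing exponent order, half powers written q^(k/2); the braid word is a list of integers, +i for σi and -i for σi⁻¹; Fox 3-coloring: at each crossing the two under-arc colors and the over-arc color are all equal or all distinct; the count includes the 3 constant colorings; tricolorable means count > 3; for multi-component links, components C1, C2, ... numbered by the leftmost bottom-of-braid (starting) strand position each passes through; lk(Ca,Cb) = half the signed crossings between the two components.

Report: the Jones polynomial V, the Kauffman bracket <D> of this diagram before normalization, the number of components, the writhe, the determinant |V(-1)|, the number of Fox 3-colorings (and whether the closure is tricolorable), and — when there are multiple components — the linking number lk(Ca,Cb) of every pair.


V = q^-5 - 2q^-4 + 2q^-3 - 2q^-2 + 2q^-1 - 1 + q
<D> = A^-10 - A^-6 + 2A^-2 - 2A^2 + 2A^6 - 2A^10 + A^14 (w = -2)
1 component over 8 crossings, w = -2
3 Fox colorings among 3^8, |V(-1)| = 11: not tricolorable
why: inverse pairs cancel, leaving σ2⁻¹ σ1 σ2⁻¹ σ1 σ2⁻¹ σ2⁻¹


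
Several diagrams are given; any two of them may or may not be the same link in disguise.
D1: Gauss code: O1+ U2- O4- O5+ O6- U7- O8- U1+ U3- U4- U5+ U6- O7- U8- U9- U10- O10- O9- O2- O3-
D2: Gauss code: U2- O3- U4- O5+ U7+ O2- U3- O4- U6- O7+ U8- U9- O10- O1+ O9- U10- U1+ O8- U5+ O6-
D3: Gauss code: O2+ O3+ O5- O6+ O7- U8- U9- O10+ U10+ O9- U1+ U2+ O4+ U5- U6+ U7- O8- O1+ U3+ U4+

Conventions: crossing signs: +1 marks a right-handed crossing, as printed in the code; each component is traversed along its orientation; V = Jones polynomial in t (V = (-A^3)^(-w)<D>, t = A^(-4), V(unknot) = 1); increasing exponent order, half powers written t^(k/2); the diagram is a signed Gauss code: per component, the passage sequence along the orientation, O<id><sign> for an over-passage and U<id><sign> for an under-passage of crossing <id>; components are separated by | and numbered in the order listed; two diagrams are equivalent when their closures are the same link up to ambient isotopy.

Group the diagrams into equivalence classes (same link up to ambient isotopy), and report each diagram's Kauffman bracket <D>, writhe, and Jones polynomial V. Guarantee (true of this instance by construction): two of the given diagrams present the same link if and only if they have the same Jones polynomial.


grouping into links: {D1} | {D2} | {D3}
V(D1) = -t^-4 + t^-3 + t^-1  (w -6, c 10, <D> = A^-14 + A^-6 - A^-2)
D2 (bracket A^-16 - A^-12 + 2A^-8 - 2A^-4 + 2 - 2A^4 + A^8; 10 crossings at w = -4): V = t^-5 - 2t^-4 + 2t^-3 - 2t^-2 + 2t^-1 - 1 + t
V(D3) = 1  (w +2, c 10, <D> = A^6)
key observation: V(t) takes 3 values over 3 diagrams, fixing the grouping


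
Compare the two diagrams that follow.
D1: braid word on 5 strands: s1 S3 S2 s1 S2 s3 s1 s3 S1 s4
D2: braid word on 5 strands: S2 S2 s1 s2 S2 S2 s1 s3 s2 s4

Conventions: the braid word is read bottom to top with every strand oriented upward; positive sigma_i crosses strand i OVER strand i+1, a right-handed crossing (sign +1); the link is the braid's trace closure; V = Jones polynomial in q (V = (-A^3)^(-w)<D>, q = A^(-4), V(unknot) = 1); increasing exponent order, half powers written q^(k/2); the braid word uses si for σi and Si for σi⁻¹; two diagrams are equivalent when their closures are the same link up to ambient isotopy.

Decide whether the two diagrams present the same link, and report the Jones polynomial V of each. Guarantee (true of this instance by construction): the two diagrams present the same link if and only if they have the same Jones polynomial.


equivalent: yes
V(D1) = q^-2 - q^-1 + 1 - q + q^2  (w +2, c 10, <D> = A^-2 - A^2 + A^6 - A^10 + A^14)
V(D2) = q^-2 - q^-1 + 1 - q + q^2  [10 crossings, <D> = A^-2 - A^2 + A^6 - A^10 + A^14, w = +2]
key observation: one V(q) for all 2 diagrams — one class (guaranteed)


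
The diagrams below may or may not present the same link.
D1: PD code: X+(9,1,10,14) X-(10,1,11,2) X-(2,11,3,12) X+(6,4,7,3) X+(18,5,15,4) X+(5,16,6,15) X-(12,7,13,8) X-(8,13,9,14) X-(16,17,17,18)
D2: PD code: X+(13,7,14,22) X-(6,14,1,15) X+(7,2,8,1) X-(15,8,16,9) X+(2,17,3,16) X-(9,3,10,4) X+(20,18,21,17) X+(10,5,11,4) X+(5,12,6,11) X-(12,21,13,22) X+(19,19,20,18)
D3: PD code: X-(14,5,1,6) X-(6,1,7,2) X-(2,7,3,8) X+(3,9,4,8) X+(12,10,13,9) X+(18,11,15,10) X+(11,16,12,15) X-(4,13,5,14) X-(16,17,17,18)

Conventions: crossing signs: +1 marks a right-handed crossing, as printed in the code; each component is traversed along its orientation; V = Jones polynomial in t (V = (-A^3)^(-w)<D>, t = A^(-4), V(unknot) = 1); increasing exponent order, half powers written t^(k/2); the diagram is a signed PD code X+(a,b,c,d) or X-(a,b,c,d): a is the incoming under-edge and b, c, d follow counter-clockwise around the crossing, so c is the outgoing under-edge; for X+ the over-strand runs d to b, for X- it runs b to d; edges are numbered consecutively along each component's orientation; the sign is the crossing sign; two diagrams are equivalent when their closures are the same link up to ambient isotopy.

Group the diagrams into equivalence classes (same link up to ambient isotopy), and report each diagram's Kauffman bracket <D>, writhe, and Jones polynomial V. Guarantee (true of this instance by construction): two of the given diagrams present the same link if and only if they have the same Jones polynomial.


equivalence classes: {D1, D3} | {D2}
D1 (bracket A^-9 + 2A^-1 - A^3 + A^7 - A^11; 9 crossings at w = -1): V = t^(-7/2) - t^(-5/2) + t^(-3/2) - 2t^(-1/2) - t^(3/2)
V(D2) = -t^(1/2) - t^(5/2)  [11 crossings, <D> = A^-1 + A^7, w = +3]
D3 (bracket A^-9 + 2A^-1 - A^3 + A^7 - A^11; 9 crossings at w = -1): V = t^(-7/2) - t^(-5/2) + t^(-3/2) - 2t^(-1/2) - t^(3/2)
key observation: 2 values of V(t) split the 3 diagrams


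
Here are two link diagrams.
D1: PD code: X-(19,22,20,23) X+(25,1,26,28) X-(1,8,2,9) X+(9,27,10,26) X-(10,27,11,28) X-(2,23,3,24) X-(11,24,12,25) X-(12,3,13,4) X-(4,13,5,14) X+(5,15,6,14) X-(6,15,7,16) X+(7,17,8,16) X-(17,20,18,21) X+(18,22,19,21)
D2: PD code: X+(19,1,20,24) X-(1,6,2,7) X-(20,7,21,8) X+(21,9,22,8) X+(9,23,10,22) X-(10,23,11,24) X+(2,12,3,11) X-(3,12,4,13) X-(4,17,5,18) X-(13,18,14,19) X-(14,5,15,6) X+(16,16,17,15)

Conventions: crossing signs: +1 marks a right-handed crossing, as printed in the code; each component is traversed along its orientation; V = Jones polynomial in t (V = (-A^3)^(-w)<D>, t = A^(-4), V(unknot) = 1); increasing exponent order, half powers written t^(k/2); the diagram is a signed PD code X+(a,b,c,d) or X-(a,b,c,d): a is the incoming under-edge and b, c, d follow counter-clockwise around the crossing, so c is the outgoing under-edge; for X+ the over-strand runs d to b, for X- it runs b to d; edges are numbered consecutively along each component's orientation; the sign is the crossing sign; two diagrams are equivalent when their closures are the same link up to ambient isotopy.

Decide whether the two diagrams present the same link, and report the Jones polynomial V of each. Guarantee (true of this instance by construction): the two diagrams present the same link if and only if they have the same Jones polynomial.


equivalent: yes
D1 (bracket A^-8 + 1 - A^4; 14 crossings at w = -4): V = -t^-4 + t^-3 + t^-1
D2 (bracket A^-2 + A^6 - A^10; 12 crossings at w = -2): V = -t^-4 + t^-3 + t^-1
key observation: one V(t) for all 2 diagrams — one class (guaranteed)


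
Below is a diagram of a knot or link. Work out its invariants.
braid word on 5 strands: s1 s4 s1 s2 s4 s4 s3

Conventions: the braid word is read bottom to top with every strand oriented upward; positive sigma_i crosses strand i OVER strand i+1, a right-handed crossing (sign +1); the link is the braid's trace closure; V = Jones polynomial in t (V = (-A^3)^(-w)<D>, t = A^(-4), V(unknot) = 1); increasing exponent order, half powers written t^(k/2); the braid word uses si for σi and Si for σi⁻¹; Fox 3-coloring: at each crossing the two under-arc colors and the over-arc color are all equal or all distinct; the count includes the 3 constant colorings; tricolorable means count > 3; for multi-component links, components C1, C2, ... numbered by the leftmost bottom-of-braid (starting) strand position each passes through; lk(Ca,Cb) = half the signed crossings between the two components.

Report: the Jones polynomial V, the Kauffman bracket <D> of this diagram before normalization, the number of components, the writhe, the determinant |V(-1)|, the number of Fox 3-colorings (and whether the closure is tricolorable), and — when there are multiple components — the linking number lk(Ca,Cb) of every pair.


V(t) = -t^(3/2) - 2t^(7/2) + t^(9/2) - t^(11/2) + t^(13/2)
bracket: -A^-5 + A^-1 - A^3 + 2A^7 + A^15, w = +7
2 components, writhe +7, over 7 crossings
lk(C1,C2) = +1
det 6, colorings 9 of 3^7 — tricolorable
observation: det 6 = |V(-1)|; divisible by 3, so tricolorable


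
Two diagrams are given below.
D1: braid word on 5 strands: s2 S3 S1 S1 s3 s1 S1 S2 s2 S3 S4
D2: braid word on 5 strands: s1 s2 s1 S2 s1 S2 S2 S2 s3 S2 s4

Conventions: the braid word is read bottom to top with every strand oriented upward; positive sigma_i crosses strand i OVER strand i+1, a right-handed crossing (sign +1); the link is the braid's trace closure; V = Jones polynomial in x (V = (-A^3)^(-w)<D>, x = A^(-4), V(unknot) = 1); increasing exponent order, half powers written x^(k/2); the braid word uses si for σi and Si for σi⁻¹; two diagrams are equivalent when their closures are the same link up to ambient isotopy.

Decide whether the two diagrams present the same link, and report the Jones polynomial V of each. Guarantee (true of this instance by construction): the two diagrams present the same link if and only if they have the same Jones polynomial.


equivalent: no
V(D1) = -x^(-5/2) - x^(-1/2)  (w -3, c 11, <D> = A^-7 + A)
D2 (bracket A^-3 + 2A^5 - A^9 + A^13 - A^17; 11 crossings at w = +1): V = x^(-7/2) - x^(-5/2) + x^(-3/2) - 2x^(-1/2) - x^(3/2)
why: 2 values of V(x) split the 2 diagrams


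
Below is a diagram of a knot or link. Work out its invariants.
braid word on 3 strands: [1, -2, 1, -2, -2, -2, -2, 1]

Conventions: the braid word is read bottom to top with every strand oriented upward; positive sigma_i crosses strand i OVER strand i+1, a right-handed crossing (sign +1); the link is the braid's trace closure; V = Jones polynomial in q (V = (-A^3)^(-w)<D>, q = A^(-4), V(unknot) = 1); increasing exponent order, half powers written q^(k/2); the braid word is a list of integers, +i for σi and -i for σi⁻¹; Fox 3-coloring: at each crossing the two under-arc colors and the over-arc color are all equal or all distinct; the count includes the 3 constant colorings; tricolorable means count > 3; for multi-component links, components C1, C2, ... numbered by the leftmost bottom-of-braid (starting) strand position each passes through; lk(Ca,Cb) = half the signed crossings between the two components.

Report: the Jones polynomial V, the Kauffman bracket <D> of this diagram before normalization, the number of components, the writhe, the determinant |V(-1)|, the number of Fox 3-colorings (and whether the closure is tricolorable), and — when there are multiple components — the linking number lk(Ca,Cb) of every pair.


V(q) = -q^-6 + 2q^-5 - 3q^-4 + 4q^-3 - 4q^-2 + 4q^-1 - 2 + 2q - q^2
bracket: -A^-14 + 2A^-10 - 2A^-6 + 4A^-2 - 4A^2 + 4A^6 - 3A^10 + 2A^14 - A^18, w = -2
1 component, writhe -2, over 8 crossings
det 23, colorings 3 of 3^8 — not tricolorable
observation: w = -2 shifts under R1 moves; the (-A^3)^(2) factor cancels that in V


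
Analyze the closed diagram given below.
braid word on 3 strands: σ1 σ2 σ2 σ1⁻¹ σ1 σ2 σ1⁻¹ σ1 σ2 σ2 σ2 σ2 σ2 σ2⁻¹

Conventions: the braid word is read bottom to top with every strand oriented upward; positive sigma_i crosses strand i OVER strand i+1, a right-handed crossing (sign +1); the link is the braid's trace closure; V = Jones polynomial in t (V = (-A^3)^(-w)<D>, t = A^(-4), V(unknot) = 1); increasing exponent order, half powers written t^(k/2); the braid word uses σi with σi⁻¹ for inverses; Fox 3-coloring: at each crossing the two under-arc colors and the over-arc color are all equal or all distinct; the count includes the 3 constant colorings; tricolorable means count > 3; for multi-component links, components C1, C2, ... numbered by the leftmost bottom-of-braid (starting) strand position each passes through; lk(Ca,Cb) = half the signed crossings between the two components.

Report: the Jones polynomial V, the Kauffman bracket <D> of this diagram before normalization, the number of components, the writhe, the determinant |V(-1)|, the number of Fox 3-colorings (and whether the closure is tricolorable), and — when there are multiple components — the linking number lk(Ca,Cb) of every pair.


Jones polynomial: V(t) = t^3 + t^5 - t^6 + t^7 - t^8 + t^9 - t^10
<D> = -A^-16 + A^-12 - A^-8 + A^-4 - 1 + A^4 + A^12; writhe +8
components 1, writhe +8 (14 crossings)
3-colorings: 3 of 3^14, det 7 — not tricolorable
note: |V(-1)| = 7: so not tricolorable, since 3 does not divide 7


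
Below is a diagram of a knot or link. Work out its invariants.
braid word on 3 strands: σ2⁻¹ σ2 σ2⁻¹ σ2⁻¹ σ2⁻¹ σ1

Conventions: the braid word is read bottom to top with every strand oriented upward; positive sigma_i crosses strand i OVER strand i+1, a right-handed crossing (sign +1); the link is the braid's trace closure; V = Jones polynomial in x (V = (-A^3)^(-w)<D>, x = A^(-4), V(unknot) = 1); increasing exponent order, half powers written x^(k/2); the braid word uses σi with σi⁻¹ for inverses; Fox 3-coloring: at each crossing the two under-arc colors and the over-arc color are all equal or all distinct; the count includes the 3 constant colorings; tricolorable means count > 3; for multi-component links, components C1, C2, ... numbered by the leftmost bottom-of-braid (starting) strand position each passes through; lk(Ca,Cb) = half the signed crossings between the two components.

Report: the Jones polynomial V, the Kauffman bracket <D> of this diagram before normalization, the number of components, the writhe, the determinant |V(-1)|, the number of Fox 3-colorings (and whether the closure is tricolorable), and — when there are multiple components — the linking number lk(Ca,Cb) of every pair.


V(x) = -x^-4 + x^-3 + x^-1
bracket: A^-2 + A^6 - A^10, w = -2
1 component, writhe -2, over 6 crossings
det 3, colorings 9 of 3^6 — tricolorable
observation: the span of V is 3, forcing >= 3 crossings in any diagram


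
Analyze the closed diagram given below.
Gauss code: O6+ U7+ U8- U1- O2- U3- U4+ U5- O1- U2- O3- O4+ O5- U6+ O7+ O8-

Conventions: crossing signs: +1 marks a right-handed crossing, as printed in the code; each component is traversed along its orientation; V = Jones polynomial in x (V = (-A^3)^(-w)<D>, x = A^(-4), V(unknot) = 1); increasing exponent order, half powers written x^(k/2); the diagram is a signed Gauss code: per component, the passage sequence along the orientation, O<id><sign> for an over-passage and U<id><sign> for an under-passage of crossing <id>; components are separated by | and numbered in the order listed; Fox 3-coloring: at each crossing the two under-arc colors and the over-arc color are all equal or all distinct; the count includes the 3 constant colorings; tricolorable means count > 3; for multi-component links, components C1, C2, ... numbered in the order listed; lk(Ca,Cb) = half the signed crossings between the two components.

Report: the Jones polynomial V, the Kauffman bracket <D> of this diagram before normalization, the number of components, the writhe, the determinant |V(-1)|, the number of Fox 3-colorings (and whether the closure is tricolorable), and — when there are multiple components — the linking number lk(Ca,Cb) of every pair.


Jones polynomial: V(x) = -x^-4 + x^-3 + x^-1
<D> = A^-2 + A^6 - A^10; writhe -2
components 1, writhe -2 (8 crossings)
3-colorings: 9 of 3^8, det 3 — tricolorable
note: w = -2 shifts under R1 moves; the (-A^3)^(2) factor cancels that in V


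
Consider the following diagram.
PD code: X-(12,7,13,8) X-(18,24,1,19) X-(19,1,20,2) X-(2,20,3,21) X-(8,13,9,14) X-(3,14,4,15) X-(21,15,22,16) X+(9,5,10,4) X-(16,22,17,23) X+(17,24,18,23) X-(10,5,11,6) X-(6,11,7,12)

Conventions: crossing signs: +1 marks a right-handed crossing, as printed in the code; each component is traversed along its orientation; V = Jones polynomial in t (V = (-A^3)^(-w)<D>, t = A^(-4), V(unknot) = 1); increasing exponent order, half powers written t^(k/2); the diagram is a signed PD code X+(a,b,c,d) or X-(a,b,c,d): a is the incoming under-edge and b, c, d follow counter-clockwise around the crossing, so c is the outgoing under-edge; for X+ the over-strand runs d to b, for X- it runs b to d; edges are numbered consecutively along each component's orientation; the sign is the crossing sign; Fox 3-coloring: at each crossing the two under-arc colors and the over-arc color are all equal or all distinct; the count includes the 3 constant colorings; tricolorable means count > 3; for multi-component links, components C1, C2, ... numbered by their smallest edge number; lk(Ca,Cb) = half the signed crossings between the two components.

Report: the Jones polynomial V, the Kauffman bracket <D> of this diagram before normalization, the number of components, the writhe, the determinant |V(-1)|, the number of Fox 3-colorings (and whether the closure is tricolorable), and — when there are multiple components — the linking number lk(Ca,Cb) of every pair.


V(t) = t^(-19/2) - 2t^(-17/2) + 2t^(-15/2) - 2t^(-13/2) + 2t^(-11/2) - 2t^(-9/2) - t^(-5/2)
bracket: -A^-14 - 2A^-6 + 2A^-2 - 2A^2 + 2A^6 - 2A^10 + A^14, w = -8
2 components, writhe -8, over 12 crossings
lk(C1,C2) = -2
det 12, colorings 9 of 3^12 — tricolorable
observation: summing lk over 1 pair gives -2


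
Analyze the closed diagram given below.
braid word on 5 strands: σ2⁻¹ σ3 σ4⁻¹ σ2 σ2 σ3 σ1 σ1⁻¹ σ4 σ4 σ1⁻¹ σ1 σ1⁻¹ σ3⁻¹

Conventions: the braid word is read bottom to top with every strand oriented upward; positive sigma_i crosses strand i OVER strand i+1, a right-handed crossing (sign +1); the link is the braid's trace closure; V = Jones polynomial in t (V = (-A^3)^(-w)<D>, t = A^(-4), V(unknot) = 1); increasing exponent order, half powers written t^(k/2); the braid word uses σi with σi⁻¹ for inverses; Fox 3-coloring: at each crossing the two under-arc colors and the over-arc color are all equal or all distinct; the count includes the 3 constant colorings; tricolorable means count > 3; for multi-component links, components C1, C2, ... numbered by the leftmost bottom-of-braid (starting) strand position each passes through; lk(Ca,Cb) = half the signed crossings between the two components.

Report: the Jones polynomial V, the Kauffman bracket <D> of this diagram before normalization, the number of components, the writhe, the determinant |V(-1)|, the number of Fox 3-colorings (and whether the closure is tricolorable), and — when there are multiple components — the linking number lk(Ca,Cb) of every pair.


V(t) = t + t^3 - t^4
bracket: -A^-10 + A^-6 + A^2, w = +2
1 component, writhe +2, over 14 crossings
det 3, colorings 9 of 3^14 — tricolorable
observation: the span of V is 3, forcing >= 3 crossings in any diagram


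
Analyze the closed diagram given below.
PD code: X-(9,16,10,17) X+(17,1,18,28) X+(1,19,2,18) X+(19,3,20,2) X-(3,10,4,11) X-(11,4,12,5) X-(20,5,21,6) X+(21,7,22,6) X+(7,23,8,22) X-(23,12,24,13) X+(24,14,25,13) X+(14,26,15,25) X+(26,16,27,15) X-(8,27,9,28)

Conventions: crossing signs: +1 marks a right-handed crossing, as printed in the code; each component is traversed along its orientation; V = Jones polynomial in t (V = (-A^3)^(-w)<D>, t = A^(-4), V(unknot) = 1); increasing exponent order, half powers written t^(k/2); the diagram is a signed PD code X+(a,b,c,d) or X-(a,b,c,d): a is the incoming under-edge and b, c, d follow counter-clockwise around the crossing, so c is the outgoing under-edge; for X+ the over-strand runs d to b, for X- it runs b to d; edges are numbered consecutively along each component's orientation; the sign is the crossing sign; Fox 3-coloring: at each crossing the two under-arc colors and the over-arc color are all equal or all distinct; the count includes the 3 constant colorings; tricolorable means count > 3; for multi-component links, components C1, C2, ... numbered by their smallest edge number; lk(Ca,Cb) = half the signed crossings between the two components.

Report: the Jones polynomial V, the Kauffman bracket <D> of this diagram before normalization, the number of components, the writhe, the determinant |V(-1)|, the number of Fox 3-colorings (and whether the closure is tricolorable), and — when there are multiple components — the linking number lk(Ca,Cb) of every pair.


V = -t^-2 + t^-1 - 1 + 3t - 2t^2 + 3t^3 - 2t^4 + t^5 - t^6
<D> = -A^-18 + A^-14 - 2A^-10 + 3A^-6 - 2A^-2 + 3A^2 - A^6 + A^10 - A^14 (w = +2)
1 component over 14 crossings, w = +2
9 Fox colorings among 3^14, |V(-1)| = 15: tricolorable
why: w = +2 shifts under R1 moves; the (-A^3)^(-2) factor cancels that in V
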